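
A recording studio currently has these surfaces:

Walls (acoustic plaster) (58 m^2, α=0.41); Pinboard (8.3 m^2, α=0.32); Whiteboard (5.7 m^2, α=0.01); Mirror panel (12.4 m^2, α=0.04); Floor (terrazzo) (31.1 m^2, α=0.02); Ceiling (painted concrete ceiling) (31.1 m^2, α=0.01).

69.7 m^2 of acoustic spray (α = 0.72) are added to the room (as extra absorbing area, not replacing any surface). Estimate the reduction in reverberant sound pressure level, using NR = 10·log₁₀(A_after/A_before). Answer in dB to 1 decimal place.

Total absorption A_before = 58*0.41 + 8.3*0.32 + 5.7*0.01 + 12.4*0.04 + 31.1*0.02 + 31.1*0.01
  = 23.780 + 2.656 + 0.057 + 0.496 + 0.622 + 0.311 = 27.922 m^2 sabins.
Treatment contributes 69.7·0.72 = 50.184 sabins.
A_after = 27.922 + 50.184 = 78.106 sabins.
Reduction = 10 log₁₀(A_after/A_before) = 10 log₁₀(2.7973) = 4.5 dB.

4.5 dB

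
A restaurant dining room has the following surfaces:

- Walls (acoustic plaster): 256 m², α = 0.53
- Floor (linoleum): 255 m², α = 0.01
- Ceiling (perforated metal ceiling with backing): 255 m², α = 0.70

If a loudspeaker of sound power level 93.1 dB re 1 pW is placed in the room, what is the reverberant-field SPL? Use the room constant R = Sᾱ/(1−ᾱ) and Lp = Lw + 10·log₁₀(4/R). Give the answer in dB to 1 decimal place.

71.8 dB

Σ(Sᵢαᵢ) = 256·0.53 + 255·0.01 + 255·0.70 = 316.730; total area S = 766.0 m².
ᾱ = 0.4135, so room constant R = A/(1−ᾱ) = 540.034 m².
Lp = Lw + 10 log₁₀(4/R) = 93.1 -21.30 = 71.8 dB.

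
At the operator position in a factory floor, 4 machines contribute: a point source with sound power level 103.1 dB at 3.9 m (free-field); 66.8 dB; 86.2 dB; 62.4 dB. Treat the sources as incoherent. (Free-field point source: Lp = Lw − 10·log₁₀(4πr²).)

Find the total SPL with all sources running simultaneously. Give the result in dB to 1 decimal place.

Source at 3.9 m: Lp = 103.1 − 10·log₁₀(4π·3.9²) = 103.1 − 10·log₁₀(191.134) = 80.3 dB.
Σ 10^(Lᵢ/10) = 5.305e+08.
L_total = 10·log₁₀(5.305e+08) = 87.2 dB.

87.2 dB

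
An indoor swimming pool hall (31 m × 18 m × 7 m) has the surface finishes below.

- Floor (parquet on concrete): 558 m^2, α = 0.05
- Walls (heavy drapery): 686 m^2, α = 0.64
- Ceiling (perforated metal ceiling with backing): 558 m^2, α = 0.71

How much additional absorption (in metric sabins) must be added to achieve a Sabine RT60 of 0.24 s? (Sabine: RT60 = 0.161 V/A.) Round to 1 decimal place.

A₁ = Σ Sᵢαᵢ = 558·0.05 + 686·0.64 + 558·0.71 = 863.120 sabins.
For T = 0.24 s, need A₂ = 0.161·V/T = 0.161·3906/0.24 = 2620.275 sabins.
Shortfall: 2620.275 − 863.120 = 1757.2 sabins.

1757.2 sabins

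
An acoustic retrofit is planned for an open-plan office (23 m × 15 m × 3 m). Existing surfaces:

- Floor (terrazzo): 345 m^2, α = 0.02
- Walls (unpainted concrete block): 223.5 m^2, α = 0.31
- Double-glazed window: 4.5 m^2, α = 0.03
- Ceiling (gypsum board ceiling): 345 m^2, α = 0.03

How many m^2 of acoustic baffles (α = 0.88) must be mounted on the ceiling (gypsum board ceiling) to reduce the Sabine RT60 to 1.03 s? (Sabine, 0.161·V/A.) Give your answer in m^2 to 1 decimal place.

A₁ = Σ Sᵢαᵢ = 345×0.02 + 223.5×0.31 + 4.5×0.03 + 345×0.03 = 86.670 sabins.
Required A₂ = 0.161·1035/1.03 = 161.782 sabins.
ΔA needed = 161.782 − 86.670 = 75.112 sabins.
Each m^2 of panel replacing the ceiling (gypsum board ceiling) adds (0.88 − 0.03) = 0.85 sabins.
Panel area = 75.112 / 0.85 = 88.4 m^2.

88.4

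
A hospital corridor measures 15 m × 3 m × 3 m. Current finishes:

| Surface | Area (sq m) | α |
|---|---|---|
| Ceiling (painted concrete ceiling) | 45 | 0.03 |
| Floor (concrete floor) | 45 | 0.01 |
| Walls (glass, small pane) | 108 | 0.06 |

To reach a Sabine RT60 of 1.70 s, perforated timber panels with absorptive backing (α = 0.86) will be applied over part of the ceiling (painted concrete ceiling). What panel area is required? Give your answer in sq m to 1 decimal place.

5.4

Summing Sᵢαᵢ: 1.350 + 0.450 + 6.480 → A₁ = 8.280 sabins.
V = 135 m³. Target absorption A₂ = 0.161 × 135 / 1.70 = 12.785 sabins.
Absorption to add: 12.785 − 8.280 = 4.505 sabins.
Each sq m of panel replacing the ceiling (painted concrete ceiling) adds (0.86 − 0.03) = 0.83 sabins.
Panel area = 4.505 / 0.83 = 5.4 sq m.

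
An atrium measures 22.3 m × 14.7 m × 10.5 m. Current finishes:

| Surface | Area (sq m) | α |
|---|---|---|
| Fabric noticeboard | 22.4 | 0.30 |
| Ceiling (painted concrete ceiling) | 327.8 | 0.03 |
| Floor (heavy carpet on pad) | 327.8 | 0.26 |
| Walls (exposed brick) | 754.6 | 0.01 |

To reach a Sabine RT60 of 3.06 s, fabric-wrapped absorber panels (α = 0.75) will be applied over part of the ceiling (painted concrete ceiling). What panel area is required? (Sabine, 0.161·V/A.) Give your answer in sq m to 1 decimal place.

Equivalent absorption area: A₁ = 22.4×0.30 + 327.8×0.03 + 327.8×0.26 + 754.6×0.01 = 109.328 sq m.
Required A₂ = 0.161·3442.005/3.06 = 181.099 sabins.
ΔA needed = 181.099 − 109.328 = 71.771 sabins.
Each sq m of panel replacing the ceiling (painted concrete ceiling) adds (0.75 − 0.03) = 0.72 sabins.
Area = ΔA/Δα = 71.771/0.72 = 99.7 sq m.

99.7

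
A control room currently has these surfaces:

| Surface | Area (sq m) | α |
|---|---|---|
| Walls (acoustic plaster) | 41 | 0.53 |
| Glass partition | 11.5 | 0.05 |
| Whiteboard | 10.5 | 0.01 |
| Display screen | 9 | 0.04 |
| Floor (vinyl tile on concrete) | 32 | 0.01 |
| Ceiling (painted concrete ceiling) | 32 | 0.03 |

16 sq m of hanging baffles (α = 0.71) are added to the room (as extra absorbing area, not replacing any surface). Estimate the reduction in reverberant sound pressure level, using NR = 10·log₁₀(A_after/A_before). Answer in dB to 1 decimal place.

1.7 dB

Total absorption A_before = 41·0.53 + 11.5·0.05 + 10.5·0.01 + 9·0.04 + 32·0.01 + 32·0.03
  = 21.730 + 0.575 + 0.105 + 0.360 + 0.320 + 0.960 = 24.050 sq m sabins.
Treatment contributes 16·0.71 = 11.360 sabins.
New total A_after = 35.410 sabins.
Reduction = 10 log₁₀(A_after/A_before) = 10 log₁₀(1.4723) = 1.7 dB.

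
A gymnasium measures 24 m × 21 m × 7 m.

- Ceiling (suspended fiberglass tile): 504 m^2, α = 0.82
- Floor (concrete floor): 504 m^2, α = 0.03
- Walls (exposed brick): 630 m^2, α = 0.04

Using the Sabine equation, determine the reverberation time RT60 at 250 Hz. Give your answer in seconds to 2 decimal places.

1.25 seconds

Equivalent absorption area: A = 504·0.82 + 504·0.03 + 630·0.04 = 453.600 m^2.
Volume V = 24 × 21 × 7 = 3528 m³.
T = 0.161 V/A = 0.161·3528/453.600 = 1.25 s.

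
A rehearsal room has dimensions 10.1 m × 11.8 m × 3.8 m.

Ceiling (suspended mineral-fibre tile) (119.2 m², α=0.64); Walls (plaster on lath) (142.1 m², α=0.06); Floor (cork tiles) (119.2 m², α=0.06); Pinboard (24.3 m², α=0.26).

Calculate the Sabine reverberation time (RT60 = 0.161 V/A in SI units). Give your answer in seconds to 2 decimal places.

Summing Sᵢαᵢ: 76.288 + 8.526 + 7.152 + 6.318 → A = 98.284 sabins.
V = 10.1·11.8·3.8 = 452.884 m³.
RT60 = 0.161 · V / A = 0.161 × 452.884 / 98.284 = 0.74 s.

0.74 s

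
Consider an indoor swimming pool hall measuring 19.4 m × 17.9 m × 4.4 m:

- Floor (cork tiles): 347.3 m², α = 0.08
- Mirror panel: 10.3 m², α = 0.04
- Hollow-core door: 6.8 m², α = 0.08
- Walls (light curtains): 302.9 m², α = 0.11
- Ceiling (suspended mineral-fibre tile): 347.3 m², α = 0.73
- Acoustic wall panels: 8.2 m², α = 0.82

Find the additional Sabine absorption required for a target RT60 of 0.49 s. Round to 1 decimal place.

A₁ = Σ Sᵢαᵢ = 347.3·0.08 + 10.3·0.04 + 6.8·0.08 + 302.9·0.11 + 347.3·0.73 + 8.2·0.82 = 322.312 sabins.
For T = 0.49 s, need A₂ = 0.161·V/T = 0.161·1527.944/0.49 = 502.039 sabins.
Additional absorption ΔA = 502.039 − 322.312 = 179.7 sabins.

179.7 sabins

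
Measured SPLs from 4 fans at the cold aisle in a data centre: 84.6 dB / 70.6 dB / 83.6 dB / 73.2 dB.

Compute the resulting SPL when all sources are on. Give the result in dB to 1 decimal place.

Converting to relative power and adding: 10^(84.6/10) + 10^(70.6/10) + 10^(83.6/10) + 10^(73.2/10) = 5.499e+08.
Combined level = 10 log₁₀(5.499e+08) = 87.4 dB.

87.4 dB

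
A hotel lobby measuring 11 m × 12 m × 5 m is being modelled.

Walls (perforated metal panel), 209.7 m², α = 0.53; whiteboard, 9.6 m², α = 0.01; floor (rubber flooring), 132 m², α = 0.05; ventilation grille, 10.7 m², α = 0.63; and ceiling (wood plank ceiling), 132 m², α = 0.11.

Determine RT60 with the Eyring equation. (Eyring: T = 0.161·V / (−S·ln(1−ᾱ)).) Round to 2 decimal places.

Total surface area S = 209.7 + 9.6 + 132 + 10.7 + 132 = 494.0 m².
Σ(Sᵢαᵢ) = 209.7·0.53 + 9.6·0.01 + 132·0.05 + 10.7·0.63 + 132·0.11 = 139.098.
Mean coefficient ᾱ = A/S = 0.2816.
Eyring denominator: −S ln(1−ᾱ) = 163.380.
V = 11 × 12 × 5 = 660 m³.
RT60 = 0.161 × 660 / 163.380 = 0.65 s.

0.65 s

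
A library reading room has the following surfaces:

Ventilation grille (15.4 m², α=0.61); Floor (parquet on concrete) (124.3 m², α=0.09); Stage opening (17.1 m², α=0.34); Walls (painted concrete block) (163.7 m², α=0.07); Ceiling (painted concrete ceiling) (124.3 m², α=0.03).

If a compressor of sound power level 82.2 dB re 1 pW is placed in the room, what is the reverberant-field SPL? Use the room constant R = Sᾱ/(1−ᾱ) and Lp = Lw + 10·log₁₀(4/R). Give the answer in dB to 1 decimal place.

Σ(Sᵢαᵢ) = 15.4·0.61 + 124.3·0.09 + 17.1·0.34 + 163.7·0.07 + 124.3·0.03 = 41.583; total area S = 444.8 m².
ᾱ = 0.0935, so room constant R = A/(1−ᾱ) = 45.872 m².
Lp = 82.2 + 10·log₁₀(4/45.872) = 82.2 + (-10.59) = 71.6 dB.

71.6 dB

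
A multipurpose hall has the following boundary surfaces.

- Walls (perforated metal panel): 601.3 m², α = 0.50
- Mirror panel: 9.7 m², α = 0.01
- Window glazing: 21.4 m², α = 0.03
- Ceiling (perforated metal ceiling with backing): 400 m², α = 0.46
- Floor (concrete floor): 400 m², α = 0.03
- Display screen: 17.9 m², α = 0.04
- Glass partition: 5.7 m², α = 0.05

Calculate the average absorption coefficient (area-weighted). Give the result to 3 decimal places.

S = Σ Sᵢ = 601.3 + 9.7 + 21.4 + 400 + 400 + 17.9 + 5.7 = 1456.0 m².
Weighted sum Σ Sα = 498.390.
ᾱ = A/S = 0.342.

0.342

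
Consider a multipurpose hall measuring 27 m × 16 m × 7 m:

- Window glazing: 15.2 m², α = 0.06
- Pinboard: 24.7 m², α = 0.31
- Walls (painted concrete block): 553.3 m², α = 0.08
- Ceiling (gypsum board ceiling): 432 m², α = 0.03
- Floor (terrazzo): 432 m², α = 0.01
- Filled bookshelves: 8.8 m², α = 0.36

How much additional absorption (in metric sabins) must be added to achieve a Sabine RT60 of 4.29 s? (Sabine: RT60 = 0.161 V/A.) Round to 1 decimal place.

Total absorption A₁ = 15.2·0.06 + 24.7·0.31 + 553.3·0.08 + 432·0.03 + 432·0.01 + 8.8·0.36
  = 0.912 + 7.657 + 44.264 + 12.960 + 4.320 + 3.168 = 73.281 m² sabins.
For T = 4.29 s, need A₂ = 0.161·V/T = 0.161·3024/4.29 = 113.488 sabins.
ΔA = A₂ − A₁ = 113.488 − 73.281 = 40.2 sabins.

40.2 sabins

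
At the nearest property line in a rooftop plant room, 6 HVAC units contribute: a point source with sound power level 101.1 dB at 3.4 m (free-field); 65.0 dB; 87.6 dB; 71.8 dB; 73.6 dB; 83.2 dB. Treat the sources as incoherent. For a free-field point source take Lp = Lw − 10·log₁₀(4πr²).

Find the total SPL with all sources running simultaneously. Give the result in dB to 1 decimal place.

89.6 dB

Source at 3.4 m: Lp = 101.1 − 10·log₁₀(4π·3.4²) = 101.1 − 10·log₁₀(145.267) = 79.5 dB.
Sum in the linear (power) domain: Σ 10^(Lᵢ/10) = 10^(79.5/10) + 10^(65.0/10) + 10^(87.6/10) + 10^(71.8/10) + 10^(73.6/10) + 10^(83.2/10) = 9.147e+08.
Combined level = 10 log₁₀(9.147e+08) = 89.6 dB.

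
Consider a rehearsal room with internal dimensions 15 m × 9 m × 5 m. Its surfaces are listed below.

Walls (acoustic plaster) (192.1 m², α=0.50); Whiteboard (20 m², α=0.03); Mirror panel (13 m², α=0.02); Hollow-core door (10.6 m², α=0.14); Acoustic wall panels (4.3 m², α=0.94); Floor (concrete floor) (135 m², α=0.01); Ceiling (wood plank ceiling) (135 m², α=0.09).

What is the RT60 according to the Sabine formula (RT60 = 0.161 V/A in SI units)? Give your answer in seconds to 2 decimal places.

Equivalent absorption area: A = 192.1*0.50 + 20*0.03 + 13*0.02 + 10.6*0.14 + 4.3*0.94 + 135*0.01 + 135*0.09 = 115.936 m².
V = 15·9·5 = 675 m³.
Sabine: RT60 = 0.161 × 675 / 115.936 = 0.94 s.

0.94 seconds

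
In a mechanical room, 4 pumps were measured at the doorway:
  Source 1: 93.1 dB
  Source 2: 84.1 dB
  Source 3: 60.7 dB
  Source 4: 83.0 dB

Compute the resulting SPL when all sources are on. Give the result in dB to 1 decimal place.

Sum in the linear (power) domain: Σ 10^(Lᵢ/10) = 10^(93.1/10) + 10^(84.1/10) + 10^(60.7/10) + 10^(83.0/10) = 2.499e+09.
Combined level = 10 log₁₀(2.499e+09) = 94.0 dB.

94.0 dB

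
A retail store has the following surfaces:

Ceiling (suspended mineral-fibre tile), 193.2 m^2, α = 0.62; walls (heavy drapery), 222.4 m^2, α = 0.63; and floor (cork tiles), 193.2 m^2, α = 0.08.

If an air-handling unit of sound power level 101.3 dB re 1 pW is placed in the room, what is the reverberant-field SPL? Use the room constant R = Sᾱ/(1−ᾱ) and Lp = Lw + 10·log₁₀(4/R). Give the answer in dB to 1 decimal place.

Σ(Sᵢαᵢ) = 193.2·0.62 + 222.4·0.63 + 193.2·0.08 = 275.352; total area S = 608.8 m^2.
ᾱ = 275.352/608.8 = 0.4523; R = Sᾱ/(1−ᾱ) = 275.352/(1−0.4523) = 502.742 m^2.
Lp = 101.3 + 10·log₁₀(4/502.742) = 101.3 + (-20.99) = 80.3 dB.

80.3 dB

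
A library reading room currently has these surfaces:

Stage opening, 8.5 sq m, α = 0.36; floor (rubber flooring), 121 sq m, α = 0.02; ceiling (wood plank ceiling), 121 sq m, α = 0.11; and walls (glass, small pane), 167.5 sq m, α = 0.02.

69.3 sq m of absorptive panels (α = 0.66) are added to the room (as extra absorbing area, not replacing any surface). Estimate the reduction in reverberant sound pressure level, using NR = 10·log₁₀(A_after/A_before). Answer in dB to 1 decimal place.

4.9 dB

Total absorption A_before = 8.5*0.36 + 121*0.02 + 121*0.11 + 167.5*0.02
  = 3.060 + 2.420 + 13.310 + 3.350 = 22.140 sq m sabins.
Added absorption = 69.3 × 0.66 = 45.738 sabins.
New total A_after = 67.878 sabins.
Reduction = 10 log₁₀(A_after/A_before) = 10 log₁₀(3.0659) = 4.9 dB.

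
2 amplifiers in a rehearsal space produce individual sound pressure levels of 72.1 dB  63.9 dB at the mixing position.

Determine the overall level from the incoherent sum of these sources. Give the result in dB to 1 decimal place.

72.7 dB

Σ 10^(Lᵢ/10) = 1.867e+07.
Back to dB: 10·log₁₀ Σ = 72.7 dB.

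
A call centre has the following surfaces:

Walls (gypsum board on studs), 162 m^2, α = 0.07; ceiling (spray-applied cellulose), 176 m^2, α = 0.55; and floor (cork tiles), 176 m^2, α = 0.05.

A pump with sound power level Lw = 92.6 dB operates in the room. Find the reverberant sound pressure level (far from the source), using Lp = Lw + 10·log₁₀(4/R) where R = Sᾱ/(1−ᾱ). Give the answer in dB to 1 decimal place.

76.8 dB

Σ(Sᵢαᵢ) = 162×0.07 + 176×0.55 + 176×0.05 = 116.940; total area S = 514.0 m^2.
ᾱ = 116.940/514.0 = 0.2275; R = Sᾱ/(1−ᾱ) = 116.940/(1−0.2275) = 151.379 m^2.
Lp = 92.6 + 10·log₁₀(4/151.379) = 92.6 + (-15.78) = 76.8 dB.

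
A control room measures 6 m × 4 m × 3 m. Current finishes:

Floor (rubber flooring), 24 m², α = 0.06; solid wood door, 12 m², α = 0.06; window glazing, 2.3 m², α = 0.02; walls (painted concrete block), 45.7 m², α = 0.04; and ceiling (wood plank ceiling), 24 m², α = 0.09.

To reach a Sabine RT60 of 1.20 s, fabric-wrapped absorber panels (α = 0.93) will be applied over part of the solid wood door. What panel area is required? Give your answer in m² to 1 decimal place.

4.0

Summing Sᵢαᵢ: 1.440 + 0.720 + 0.046 + 1.828 + 2.160 → A₁ = 6.194 sabins.
Required A₂ = 0.161·72/1.20 = 9.660 sabins.
ΔA needed = 9.660 − 6.194 = 3.466 sabins.
Each m² of panel replacing the solid wood door adds (0.93 − 0.06) = 0.87 sabins.
Panel area = 3.466 / 0.87 = 4.0 m².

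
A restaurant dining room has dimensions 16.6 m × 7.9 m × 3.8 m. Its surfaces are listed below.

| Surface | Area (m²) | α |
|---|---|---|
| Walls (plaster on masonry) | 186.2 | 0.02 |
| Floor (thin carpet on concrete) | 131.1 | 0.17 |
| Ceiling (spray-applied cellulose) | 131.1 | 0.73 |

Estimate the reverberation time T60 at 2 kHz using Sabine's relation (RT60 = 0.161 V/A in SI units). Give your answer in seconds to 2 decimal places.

0.66 s

Total absorption A = 186.2×0.02 + 131.1×0.17 + 131.1×0.73
  = 3.724 + 22.287 + 95.703 = 121.714 m² sabins.
Room volume: 498.332 m³.
Sabine: RT60 = 0.161 × 498.332 / 121.714 = 0.66 s.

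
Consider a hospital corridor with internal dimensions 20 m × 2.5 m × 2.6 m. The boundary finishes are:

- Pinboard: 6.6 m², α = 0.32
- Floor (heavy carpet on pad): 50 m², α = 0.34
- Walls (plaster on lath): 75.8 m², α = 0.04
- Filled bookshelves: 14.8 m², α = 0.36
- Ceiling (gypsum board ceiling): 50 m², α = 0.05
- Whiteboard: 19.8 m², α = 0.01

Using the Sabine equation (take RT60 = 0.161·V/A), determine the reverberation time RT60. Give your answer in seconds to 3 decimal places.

A = Σ Sᵢαᵢ = 6.6·0.32 + 50·0.34 + 75.8·0.04 + 14.8·0.36 + 50·0.05 + 19.8·0.01 = 30.170 sabins.
Volume V = 20 × 2.5 × 2.6 = 130 m³.
RT60 = 0.161 · V / A = 0.161 × 130 / 30.170 = 0.694 s.

0.694 sec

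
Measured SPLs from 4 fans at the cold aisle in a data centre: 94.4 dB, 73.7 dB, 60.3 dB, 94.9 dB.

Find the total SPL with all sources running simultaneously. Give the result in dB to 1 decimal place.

Converting to relative power and adding: 10^(94.4/10) + 10^(73.7/10) + 10^(60.3/10) + 10^(94.9/10) = 5.869e+09.
Combined level = 10 log₁₀(5.869e+09) = 97.7 dB.

97.7 dB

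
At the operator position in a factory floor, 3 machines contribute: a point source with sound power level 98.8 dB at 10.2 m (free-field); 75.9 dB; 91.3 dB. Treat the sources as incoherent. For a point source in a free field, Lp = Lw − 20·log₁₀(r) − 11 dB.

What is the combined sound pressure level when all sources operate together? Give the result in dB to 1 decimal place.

91.4 dB

Source at 10.2 m: Lp = 98.8 − 20·log₁₀(10.2) − 11 = 67.6 dB.
Σ 10^(Lᵢ/10) = 1.394e+09.
Back to dB: 10·log₁₀ Σ = 91.4 dB.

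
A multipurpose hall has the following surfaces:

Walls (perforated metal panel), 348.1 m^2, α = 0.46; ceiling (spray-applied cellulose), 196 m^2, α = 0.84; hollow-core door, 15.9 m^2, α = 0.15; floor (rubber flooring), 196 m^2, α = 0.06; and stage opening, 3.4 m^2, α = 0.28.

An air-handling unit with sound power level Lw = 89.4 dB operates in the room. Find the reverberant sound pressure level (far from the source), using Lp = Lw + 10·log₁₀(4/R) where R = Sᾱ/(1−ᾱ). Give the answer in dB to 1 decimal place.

67.5 dB

Σ(Sᵢαᵢ) = 348.1×0.46 + 196×0.84 + 15.9×0.15 + 196×0.06 + 3.4×0.28 = 339.863; total area S = 759.4 m^2.
ᾱ = 339.863/759.4 = 0.4475; R = Sᾱ/(1−ᾱ) = 339.863/(1−0.4475) = 615.137 m^2.
Lp = 89.4 + 10·log₁₀(4/615.137) = 89.4 + (-21.87) = 67.5 dB.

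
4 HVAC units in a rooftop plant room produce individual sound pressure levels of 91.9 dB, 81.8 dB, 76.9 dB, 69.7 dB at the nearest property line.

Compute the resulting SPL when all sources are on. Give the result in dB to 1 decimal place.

92.5 dB

Σ 10^(Lᵢ/10) = 1.758e+09.
Combined level = 10 log₁₀(1.758e+09) = 92.5 dB.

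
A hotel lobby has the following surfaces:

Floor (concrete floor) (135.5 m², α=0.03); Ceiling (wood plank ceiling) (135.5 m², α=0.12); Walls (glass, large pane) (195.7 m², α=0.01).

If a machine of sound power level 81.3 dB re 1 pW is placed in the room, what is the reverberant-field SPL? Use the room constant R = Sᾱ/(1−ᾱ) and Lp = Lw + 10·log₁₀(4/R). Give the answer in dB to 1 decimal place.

A = 22.282 sabins; S = 466.7 m².
ᾱ = 22.282/466.7 = 0.0477; R = Sᾱ/(1−ᾱ) = 22.282/(1−0.0477) = 23.398 m².
Lp = Lw + 10 log₁₀(4/R) = 81.3 -7.67 = 73.6 dB.

73.6 dB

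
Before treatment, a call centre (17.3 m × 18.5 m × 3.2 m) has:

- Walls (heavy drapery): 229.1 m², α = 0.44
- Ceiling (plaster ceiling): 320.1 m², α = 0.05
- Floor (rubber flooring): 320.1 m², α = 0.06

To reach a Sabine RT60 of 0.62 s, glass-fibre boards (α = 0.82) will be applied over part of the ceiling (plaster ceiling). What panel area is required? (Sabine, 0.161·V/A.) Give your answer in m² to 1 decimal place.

A₁ = Σ Sᵢαᵢ = 229.1·0.44 + 320.1·0.05 + 320.1·0.06 = 136.015 sabins.
Required A₂ = 0.161·1024.16/0.62 = 265.951 sabins.
ΔA needed = 265.951 − 136.015 = 129.936 sabins.
Each m² of panel replacing the ceiling (plaster ceiling) adds (0.82 − 0.05) = 0.77 sabins.
Panel area = 129.936 / 0.77 = 168.7 m².

168.7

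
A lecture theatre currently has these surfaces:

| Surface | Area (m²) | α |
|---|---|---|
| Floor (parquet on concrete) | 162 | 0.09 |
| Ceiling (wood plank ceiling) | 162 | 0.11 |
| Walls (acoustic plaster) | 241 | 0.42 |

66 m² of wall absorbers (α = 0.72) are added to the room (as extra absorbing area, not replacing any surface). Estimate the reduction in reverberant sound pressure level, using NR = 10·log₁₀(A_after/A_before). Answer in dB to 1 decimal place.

1.3 dB

Total absorption A_before = 162·0.09 + 162·0.11 + 241·0.42
  = 14.580 + 17.820 + 101.220 = 133.620 m² sabins.
Added absorption = 66 × 0.72 = 47.520 sabins.
New total A_after = 181.140 sabins.
NR = 10·log₁₀(181.140/133.620) = 1.3 dB.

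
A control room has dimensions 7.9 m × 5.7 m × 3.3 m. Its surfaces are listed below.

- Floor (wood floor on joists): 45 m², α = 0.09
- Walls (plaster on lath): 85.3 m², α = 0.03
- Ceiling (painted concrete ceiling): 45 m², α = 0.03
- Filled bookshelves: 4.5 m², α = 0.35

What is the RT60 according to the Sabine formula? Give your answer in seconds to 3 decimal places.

2.509 sec

Equivalent absorption area: A = 45*0.09 + 85.3*0.03 + 45*0.03 + 4.5*0.35 = 9.534 m².
Room volume: 148.599 m³.
RT60 = 0.161 · V / A = 0.161 × 148.599 / 9.534 = 2.509 s.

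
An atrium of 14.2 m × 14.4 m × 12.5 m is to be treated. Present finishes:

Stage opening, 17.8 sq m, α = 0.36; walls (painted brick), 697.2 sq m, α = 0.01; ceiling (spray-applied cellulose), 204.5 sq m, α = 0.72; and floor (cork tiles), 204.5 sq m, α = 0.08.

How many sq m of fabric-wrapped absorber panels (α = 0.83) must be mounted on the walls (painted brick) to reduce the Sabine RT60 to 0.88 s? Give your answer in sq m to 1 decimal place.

Summing Sᵢαᵢ: 6.408 + 6.972 + 147.240 + 16.360 → A₁ = 176.980 sabins.
V = 2556 m³. Target absorption A₂ = 0.161 × 2556 / 0.88 = 467.632 sabins.
Absorption to add: 467.632 − 176.980 = 290.652 sabins.
Each sq m of panel replacing the walls (painted brick) adds (0.83 − 0.01) = 0.82 sabins.
Area = ΔA/Δα = 290.652/0.82 = 354.5 sq m.

354.5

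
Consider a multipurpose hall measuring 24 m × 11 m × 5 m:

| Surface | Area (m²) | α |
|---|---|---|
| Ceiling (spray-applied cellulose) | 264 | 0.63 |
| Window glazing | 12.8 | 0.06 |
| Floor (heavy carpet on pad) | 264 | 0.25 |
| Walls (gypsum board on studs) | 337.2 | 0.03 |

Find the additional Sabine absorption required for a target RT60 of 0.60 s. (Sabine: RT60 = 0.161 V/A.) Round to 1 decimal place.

111.0 sabins

Summing Sᵢαᵢ: 166.320 + 0.768 + 66.000 + 10.116 → A₁ = 243.204 sabins.
Target A₂ = 0.161·1320/0.60 = 354.200 sabins (V = 1320 m³).
ΔA = A₂ − A₁ = 354.200 − 243.204 = 111.0 sabins.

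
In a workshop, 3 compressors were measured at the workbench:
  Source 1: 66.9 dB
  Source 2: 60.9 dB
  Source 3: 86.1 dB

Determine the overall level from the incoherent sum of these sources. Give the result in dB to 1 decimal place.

Σ 10^(Lᵢ/10) = 4.135e+08.
L_total = 10·log₁₀(4.135e+08) = 86.2 dB.

86.2 dB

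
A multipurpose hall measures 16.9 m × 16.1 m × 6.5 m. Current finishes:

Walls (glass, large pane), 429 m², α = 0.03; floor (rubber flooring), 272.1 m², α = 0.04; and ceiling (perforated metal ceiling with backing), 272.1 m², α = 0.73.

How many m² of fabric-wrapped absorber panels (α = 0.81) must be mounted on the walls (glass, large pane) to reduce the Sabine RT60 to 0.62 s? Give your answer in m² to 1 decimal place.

Total absorption A₁ = 429×0.03 + 272.1×0.04 + 272.1×0.73
  = 12.870 + 10.884 + 198.633 = 222.387 m² sabins.
Required A₂ = 0.161·1768.585/0.62 = 459.262 sabins.
ΔA needed = 459.262 − 222.387 = 236.875 sabins.
Each m² of panel replacing the walls (glass, large pane) adds (0.81 − 0.03) = 0.78 sabins.
Panel area = 236.875 / 0.78 = 303.7 m².

303.7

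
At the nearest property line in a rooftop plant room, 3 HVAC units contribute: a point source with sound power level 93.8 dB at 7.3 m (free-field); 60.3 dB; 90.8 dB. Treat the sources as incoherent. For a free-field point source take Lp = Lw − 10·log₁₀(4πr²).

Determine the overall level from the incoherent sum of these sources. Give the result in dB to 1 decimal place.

90.8 dB

Source at 7.3 m: Lp = 93.8 − 10·log₁₀(4π·7.3²) = 93.8 − 10·log₁₀(669.662) = 65.5 dB.
Sum in the linear (power) domain: Σ 10^(Lᵢ/10) = 10^(65.5/10) + 10^(60.3/10) + 10^(90.8/10) = 1.207e+09.
Back to dB: 10·log₁₀ Σ = 90.8 dB.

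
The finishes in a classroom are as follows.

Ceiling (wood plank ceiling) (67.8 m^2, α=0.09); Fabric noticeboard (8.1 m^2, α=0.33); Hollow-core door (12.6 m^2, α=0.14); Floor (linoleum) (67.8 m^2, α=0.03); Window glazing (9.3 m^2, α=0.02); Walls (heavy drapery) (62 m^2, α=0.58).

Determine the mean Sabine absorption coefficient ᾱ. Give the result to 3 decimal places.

S = Σ Sᵢ = 67.8 + 8.1 + 12.6 + 67.8 + 9.3 + 62 = 227.6 m^2.
Weighted sum Σ Sα = 48.719.
ᾱ = 48.719 / 227.6 = 0.214.

0.214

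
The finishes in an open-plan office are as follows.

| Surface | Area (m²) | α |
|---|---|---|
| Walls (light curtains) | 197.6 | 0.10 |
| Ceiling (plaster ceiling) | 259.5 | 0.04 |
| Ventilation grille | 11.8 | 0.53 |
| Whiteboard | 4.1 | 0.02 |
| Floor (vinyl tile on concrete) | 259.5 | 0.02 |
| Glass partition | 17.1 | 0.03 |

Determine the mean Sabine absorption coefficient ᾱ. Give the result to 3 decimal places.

0.056

Total surface area S = 749.6 m².
A = 197.6·0.10 + 259.5·0.04 + 11.8·0.53 + 4.1·0.02 + 259.5·0.02 + 17.1·0.03 = 42.179 sabins.
ᾱ = A/S = 0.056.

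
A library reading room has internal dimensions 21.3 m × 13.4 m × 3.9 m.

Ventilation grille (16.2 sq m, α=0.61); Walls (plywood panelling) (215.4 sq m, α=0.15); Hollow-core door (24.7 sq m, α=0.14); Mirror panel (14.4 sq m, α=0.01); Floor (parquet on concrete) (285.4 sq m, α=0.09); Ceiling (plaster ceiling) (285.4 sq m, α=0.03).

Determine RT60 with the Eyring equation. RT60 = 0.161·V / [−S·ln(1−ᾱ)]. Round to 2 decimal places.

S = Σ Sᵢ = 841.5 sq m.
Σ(Sᵢαᵢ) = 16.2×0.61 + 215.4×0.15 + 24.7×0.14 + 14.4×0.01 + 285.4×0.09 + 285.4×0.03 = 80.042.
Mean coefficient ᾱ = A/S = 0.0951.
Eyring denominator: −S ln(1−ᾱ) = 84.092.
V = 21.3 × 13.4 × 3.9 = 1113.138 m³.
T = 0.161·V/[−S·ln(1−ᾱ)] = 0.161·1113.138/84.092 = 2.13 s.

2.13 s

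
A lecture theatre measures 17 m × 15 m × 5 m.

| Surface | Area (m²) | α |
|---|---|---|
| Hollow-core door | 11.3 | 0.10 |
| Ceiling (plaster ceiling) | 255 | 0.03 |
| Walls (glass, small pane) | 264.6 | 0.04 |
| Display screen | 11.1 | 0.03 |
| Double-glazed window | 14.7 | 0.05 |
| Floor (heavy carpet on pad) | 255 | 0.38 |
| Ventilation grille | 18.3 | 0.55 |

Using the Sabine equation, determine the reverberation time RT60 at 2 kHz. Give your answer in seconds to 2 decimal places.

1.61 sec

Summing Sᵢαᵢ: 1.130 + 7.650 + 10.584 + 0.333 + 0.735 + 96.900 + 10.065 → A = 127.397 sabins.
Room volume: 1275 m³.
T = 0.161 V/A = 0.161·1275/127.397 = 1.61 s.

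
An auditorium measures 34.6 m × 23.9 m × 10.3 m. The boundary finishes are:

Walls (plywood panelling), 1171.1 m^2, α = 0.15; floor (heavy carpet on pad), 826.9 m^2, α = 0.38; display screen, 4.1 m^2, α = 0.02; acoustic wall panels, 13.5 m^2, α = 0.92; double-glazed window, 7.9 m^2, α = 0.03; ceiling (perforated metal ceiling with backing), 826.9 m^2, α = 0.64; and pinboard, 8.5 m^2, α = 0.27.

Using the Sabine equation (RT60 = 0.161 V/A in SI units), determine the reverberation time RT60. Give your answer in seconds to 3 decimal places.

Total absorption A = 1171.1×0.15 + 826.9×0.38 + 4.1×0.02 + 13.5×0.92 + 7.9×0.03 + 826.9×0.64 + 8.5×0.27
  = 175.665 + 314.222 + 0.082 + 12.420 + 0.237 + 529.216 + 2.295 = 1034.137 m^2 sabins.
Volume V = 34.6 × 23.9 × 10.3 = 8517.482 m³.
Sabine: RT60 = 0.161 × 8517.482 / 1034.137 = 1.326 s.

1.326 s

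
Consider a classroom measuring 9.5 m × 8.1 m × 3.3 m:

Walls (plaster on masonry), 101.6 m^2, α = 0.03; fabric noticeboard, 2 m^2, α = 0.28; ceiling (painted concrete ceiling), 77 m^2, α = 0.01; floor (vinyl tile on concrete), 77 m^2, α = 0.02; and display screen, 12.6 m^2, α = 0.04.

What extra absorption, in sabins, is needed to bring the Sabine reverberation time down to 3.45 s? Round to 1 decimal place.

Equivalent absorption area: A₁ = 101.6×0.03 + 2×0.28 + 77×0.01 + 77×0.02 + 12.6×0.04 = 6.422 m^2.
V = 253.935 m³. Required absorption A₂ = 0.161 × 253.935 / 3.45 = 11.850 sabins.
Shortfall: 11.850 − 6.422 = 5.4 sabins.

5.4 sabins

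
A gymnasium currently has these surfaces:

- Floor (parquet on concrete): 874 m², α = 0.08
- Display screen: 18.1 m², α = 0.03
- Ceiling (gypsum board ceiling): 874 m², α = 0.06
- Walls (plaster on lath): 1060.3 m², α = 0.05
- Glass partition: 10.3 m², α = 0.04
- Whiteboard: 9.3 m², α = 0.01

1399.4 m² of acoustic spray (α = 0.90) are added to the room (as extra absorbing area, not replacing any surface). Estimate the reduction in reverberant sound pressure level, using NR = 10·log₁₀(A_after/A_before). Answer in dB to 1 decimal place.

9.1 dB

Summing Sᵢαᵢ: 69.920 + 0.543 + 52.440 + 53.015 + 0.412 + 0.093 → A_before = 176.423 sabins.
Added absorption = 1399.4 × 0.90 = 1259.460 sabins.
New total A_after = 1435.883 sabins.
Reduction = 10 log₁₀(A_after/A_before) = 10 log₁₀(8.1389) = 9.1 dB.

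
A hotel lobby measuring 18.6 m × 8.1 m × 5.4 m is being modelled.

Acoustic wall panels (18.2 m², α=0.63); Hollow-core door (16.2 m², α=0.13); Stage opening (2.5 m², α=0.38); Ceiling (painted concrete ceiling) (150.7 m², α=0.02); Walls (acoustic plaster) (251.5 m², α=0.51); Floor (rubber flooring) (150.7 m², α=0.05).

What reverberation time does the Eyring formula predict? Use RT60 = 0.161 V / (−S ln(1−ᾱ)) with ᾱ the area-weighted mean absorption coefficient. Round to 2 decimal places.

S = Σ Sᵢ = 589.8 m².
Absorption A = 18.2·0.63 + 16.2·0.13 + 2.5·0.38 + 150.7·0.02 + 251.5·0.51 + 150.7·0.05 = 153.336 sabins.
Mean coefficient ᾱ = A/S = 0.2600.
Eyring denominator: −S ln(1−ᾱ) = 177.592.
V = 18.6 × 8.1 × 5.4 = 813.564 m³.
T = 0.161·V/[−S·ln(1−ᾱ)] = 0.161·813.564/177.592 = 0.74 s.

0.74 s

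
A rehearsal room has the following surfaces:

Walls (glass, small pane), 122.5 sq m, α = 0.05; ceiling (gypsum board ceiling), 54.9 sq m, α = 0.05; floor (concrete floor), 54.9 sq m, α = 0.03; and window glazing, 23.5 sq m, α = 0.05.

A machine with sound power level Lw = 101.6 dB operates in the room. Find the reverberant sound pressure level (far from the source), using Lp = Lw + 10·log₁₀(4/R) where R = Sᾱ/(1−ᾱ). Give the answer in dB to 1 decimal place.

A = 11.692 sabins; S = 255.8 sq m.
ᾱ = 11.692/255.8 = 0.0457; R = Sᾱ/(1−ᾱ) = 11.692/(1−0.0457) = 12.252 sq m.
Lp = 101.6 + 10·log₁₀(4/12.252) = 101.6 + (-4.86) = 96.7 dB.

96.7 dB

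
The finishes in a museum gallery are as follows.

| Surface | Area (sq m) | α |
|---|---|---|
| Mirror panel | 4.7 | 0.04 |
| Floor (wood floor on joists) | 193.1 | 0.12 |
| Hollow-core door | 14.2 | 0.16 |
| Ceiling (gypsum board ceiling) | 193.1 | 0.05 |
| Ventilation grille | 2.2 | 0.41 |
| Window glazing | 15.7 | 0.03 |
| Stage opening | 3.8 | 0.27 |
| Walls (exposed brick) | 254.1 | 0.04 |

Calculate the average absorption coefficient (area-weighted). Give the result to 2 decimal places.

Total surface area S = 680.9 sq m.
Σ(Sᵢαᵢ) = 4.7*0.04 + 193.1*0.12 + 14.2*0.16 + 193.1*0.05 + 2.2*0.41 + 15.7*0.03 + 3.8*0.27 + 254.1*0.04 = 47.850.
ᾱ = A/S = 0.07.

0.07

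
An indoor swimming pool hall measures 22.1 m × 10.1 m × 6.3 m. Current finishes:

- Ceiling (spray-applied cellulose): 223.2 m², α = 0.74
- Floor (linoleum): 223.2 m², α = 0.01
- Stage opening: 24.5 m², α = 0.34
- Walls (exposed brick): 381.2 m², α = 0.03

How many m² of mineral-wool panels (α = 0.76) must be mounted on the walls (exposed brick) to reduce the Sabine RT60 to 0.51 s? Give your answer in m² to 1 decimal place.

A₁ = Σ Sᵢαᵢ = 223.2×0.74 + 223.2×0.01 + 24.5×0.34 + 381.2×0.03 = 187.166 sabins.
Required A₂ = 0.161·1406.223/0.51 = 443.925 sabins.
Absorption to add: 443.925 − 187.166 = 256.759 sabins.
Each m² of panel replacing the walls (exposed brick) adds (0.76 − 0.03) = 0.73 sabins.
Area = ΔA/Δα = 256.759/0.73 = 351.7 m².

351.7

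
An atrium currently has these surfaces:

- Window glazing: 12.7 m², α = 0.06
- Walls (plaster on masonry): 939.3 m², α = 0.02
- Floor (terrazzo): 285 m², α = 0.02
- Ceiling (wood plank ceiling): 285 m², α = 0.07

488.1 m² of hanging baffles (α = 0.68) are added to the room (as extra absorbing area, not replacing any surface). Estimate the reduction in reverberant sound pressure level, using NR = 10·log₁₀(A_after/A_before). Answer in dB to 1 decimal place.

9.2 dB

Summing Sᵢαᵢ: 0.762 + 18.786 + 5.700 + 19.950 → A_before = 45.198 sabins.
Added absorption = 488.1 × 0.68 = 331.908 sabins.
A_after = 45.198 + 331.908 = 377.106 sabins.
Reduction = 10 log₁₀(A_after/A_before) = 10 log₁₀(8.3434) = 9.2 dB.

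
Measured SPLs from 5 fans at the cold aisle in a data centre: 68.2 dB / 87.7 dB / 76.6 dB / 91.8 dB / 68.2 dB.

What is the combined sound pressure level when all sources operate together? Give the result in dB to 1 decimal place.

93.3 dB

Converting to relative power and adding: 10^(68.2/10) + 10^(87.7/10) + 10^(76.6/10) + 10^(91.8/10) + 10^(68.2/10) = 2.161e+09.
Back to dB: 10·log₁₀ Σ = 93.3 dB.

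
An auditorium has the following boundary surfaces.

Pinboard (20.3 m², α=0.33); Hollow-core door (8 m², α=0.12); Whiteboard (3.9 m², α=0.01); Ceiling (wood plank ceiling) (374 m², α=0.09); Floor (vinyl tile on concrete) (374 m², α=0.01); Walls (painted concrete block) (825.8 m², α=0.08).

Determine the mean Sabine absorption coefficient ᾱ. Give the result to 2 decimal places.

0.07

S = Σ Sᵢ = 20.3 + 8 + 3.9 + 374 + 374 + 825.8 = 1606.0 m².
A = 20.3*0.33 + 8*0.12 + 3.9*0.01 + 374*0.09 + 374*0.01 + 825.8*0.08 = 111.162 sabins.
ᾱ = 111.162 / 1606.0 = 0.07.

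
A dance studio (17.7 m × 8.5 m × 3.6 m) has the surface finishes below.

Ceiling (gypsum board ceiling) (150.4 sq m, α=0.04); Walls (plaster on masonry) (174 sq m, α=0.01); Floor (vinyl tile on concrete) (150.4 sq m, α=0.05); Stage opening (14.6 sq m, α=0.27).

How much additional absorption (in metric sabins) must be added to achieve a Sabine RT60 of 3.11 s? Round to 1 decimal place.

8.8 sabins

Summing Sᵢαᵢ: 6.016 + 1.740 + 7.520 + 3.942 → A₁ = 19.218 sabins.
For T = 3.11 s, need A₂ = 0.161·V/T = 0.161·541.62/3.11 = 28.039 sabins.
ΔA = A₂ − A₁ = 28.039 − 19.218 = 8.8 sabins.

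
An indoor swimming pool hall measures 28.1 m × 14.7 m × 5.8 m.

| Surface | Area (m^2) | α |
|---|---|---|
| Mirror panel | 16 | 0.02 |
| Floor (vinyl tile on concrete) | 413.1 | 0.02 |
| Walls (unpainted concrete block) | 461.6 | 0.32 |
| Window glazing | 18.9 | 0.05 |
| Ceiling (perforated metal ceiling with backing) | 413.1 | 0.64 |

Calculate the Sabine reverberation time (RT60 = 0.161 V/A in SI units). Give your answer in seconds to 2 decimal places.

Equivalent absorption area: A = 16*0.02 + 413.1*0.02 + 461.6*0.32 + 18.9*0.05 + 413.1*0.64 = 421.623 m^2.
V = 28.1·14.7·5.8 = 2395.806 m³.
Sabine: RT60 = 0.161 × 2395.806 / 421.623 = 0.91 s.

0.91 seconds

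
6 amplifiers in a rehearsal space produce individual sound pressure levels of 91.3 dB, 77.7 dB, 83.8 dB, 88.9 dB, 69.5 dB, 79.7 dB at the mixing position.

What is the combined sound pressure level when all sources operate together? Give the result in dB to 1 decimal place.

94.0 dB

Converting to relative power and adding: 10^(91.3/10) + 10^(77.7/10) + 10^(83.8/10) + 10^(88.9/10) + 10^(69.5/10) + 10^(79.7/10) = 2.526e+09.
Back to dB: 10·log₁₀ Σ = 94.0 dB.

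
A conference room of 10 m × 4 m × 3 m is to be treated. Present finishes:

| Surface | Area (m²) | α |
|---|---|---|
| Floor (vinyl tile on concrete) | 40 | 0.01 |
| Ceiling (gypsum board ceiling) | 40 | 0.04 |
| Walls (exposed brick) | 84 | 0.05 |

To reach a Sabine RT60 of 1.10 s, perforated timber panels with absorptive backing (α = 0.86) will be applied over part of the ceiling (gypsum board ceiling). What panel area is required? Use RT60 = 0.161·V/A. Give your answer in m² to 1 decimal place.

13.9

Summing Sᵢαᵢ: 0.400 + 1.600 + 4.200 → A₁ = 6.200 sabins.
Required A₂ = 0.161·120/1.10 = 17.564 sabins.
ΔA needed = 17.564 − 6.200 = 11.364 sabins.
Net gain per m²: Δα = 0.86 − 0.04 = 0.82.
Panel area = 11.364 / 0.82 = 13.9 m².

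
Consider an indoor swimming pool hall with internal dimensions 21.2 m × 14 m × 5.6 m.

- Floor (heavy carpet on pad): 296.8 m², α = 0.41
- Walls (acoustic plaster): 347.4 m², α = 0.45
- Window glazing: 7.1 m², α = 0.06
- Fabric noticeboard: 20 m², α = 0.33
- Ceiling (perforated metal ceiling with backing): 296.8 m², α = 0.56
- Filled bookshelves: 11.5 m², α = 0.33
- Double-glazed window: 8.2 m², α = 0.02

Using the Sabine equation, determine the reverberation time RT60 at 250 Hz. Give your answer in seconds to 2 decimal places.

Summing Sᵢαᵢ: 121.688 + 156.330 + 0.426 + 6.600 + 166.208 + 3.795 + 0.164 → A = 455.211 sabins.
V = 21.2·14·5.6 = 1662.08 m³.
RT60 = 0.161 · V / A = 0.161 × 1662.08 / 455.211 = 0.59 s.

0.59 sec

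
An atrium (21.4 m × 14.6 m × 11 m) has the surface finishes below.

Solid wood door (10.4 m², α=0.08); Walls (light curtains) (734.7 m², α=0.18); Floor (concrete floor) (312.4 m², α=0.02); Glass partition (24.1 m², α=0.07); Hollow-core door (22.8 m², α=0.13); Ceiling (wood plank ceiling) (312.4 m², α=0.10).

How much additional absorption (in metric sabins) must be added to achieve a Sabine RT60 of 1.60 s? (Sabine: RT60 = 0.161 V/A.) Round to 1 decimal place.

170.6 sabins

A₁ = Σ Sᵢαᵢ = 10.4*0.08 + 734.7*0.18 + 312.4*0.02 + 24.1*0.07 + 22.8*0.13 + 312.4*0.10 = 175.217 sabins.
Target A₂ = 0.161·3436.84/1.60 = 345.832 sabins (V = 3436.84 m³).
Shortfall: 345.832 − 175.217 = 170.6 sabins.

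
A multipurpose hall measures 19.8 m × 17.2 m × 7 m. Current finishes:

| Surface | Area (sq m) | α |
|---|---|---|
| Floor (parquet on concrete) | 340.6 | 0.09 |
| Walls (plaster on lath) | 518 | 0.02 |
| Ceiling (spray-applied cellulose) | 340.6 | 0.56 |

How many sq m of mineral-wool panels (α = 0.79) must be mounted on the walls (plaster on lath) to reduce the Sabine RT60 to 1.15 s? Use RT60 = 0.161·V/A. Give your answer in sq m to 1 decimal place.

132.5

A₁ = Σ Sᵢαᵢ = 340.6*0.09 + 518*0.02 + 340.6*0.56 = 231.750 sabins.
Required A₂ = 0.161·2383.92/1.15 = 333.749 sabins.
Absorption to add: 333.749 − 231.750 = 101.999 sabins.
Net gain per sq m: Δα = 0.79 − 0.02 = 0.77.
Panel area = 101.999 / 0.77 = 132.5 sq m.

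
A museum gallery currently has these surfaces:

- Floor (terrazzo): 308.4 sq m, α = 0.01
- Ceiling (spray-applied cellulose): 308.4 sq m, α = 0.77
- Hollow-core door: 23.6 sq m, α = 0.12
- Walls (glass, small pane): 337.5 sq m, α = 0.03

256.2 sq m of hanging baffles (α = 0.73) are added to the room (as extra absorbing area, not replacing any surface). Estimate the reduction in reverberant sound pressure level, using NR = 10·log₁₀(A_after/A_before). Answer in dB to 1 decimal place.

A_before = Σ Sᵢαᵢ = 308.4×0.01 + 308.4×0.77 + 23.6×0.12 + 337.5×0.03 = 253.509 sabins.
Treatment contributes 256.2·0.73 = 187.026 sabins.
New total A_after = 440.535 sabins.
Reduction = 10 log₁₀(A_after/A_before) = 10 log₁₀(1.7377) = 2.4 dB.

2.4 dB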